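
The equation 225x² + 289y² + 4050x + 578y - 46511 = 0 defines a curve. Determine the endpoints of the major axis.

(-26, -1) and (8, -1)

225(x² + 18x) + 289(y² + 2y) = 46511
225(x + 9)² + 289(y + 1)² = 46511 + 18225 + 289 = 65025
Divide through by 65025 to get (x + 9)²/289 + (y + 1)²/225 = 1.
Ellipse, center (-9, -1), major axis horizontal; a² = 289, b² = 225.
a = 17. Vertices at (h ± a, k).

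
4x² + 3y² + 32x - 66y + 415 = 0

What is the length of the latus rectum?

3

Group the x- and y-terms: 4(x² + 8x) + 3(y² - 22y) = -415
Complete the square: 4(x + 4)² + 3(y - 11)² = -415 + 64 + 363 = 12
Divide by 12: (x + 4)²/3 + (y - 11)²/4 = 1
Ellipse, center (-4, 11), major axis vertical; a² = 4, b² = 3.
Latus rectum length = 2b²/a = 2·3/2 = 3.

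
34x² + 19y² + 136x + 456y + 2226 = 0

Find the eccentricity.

e = √510/34

Rearranging, 34(x² + 4x) + 19(y² + 24y) = -2226.
34(x + 2)² + 19(y + 12)² = -2226 + 136 + 2736 = 646
Divide by 646: (x + 2)²/19 + (y + 12)²/34 = 1
Ellipse, center (-2, -12), major axis vertical; a² = 34, b² = 19.
c² = a² - b² = 15, so c = √15.
e = c/a = √15/√34 = √510/34.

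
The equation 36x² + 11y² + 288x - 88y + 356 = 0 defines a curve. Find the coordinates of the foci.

(-4, -1) and (-4, 9)

Collect terms: 36(x² + 8x) + 11(y² - 8y) = -356
Complete the square in x and y: 36(x + 4)² + 11(y - 4)² = -356 + 576 + 176 = 396
Divide by 396: (x + 4)²/11 + (y - 4)²/36 = 1
Ellipse, center (-4, 4), major axis vertical; a² = 36, b² = 11.
c² = a² - b² = 36 - 11 = 25, so c = 5.
Foci lie on the vertical axis through the center: (h, k ± c).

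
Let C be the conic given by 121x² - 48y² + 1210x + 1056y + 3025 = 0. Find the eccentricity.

121(x² + 10x) -48(y² - 22y) = -3025
Complete the square in x and y: 121(x + 5)² -48(y - 11)² = -3025 + 3025 - 5808 = -5808
Divide through by -5808 to get (y - 11)²/121 - (x + 5)²/48 = 1.
Hyperbola, center (-5, 11), transverse axis vertical; a² = 121, b² = 48.
c² = a² + b² = 169, so c = 13.
e = c/a = 13/11.

e = 13/11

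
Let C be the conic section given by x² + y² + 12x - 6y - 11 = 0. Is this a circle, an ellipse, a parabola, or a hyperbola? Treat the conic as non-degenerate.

circle

No xy term. Coefficients of x² and y² are A = 1, C = 1.
A = C (same sign) ⇒ circle.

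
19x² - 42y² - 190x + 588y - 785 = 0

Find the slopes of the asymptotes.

19(x² - 10x) -42(y² - 14y) = 785
Complete the square in x and y: 19(x - 5)² -42(y - 7)² = 785 + 475 - 2058 = -798
Divide by -798: (y - 7)²/19 - (x - 5)²/42 = 1
Hyperbola, center (5, 7), transverse axis vertical; a² = 19, b² = 42.
For a vertical hyperbola the asymptotes have slope ±a/b.
Here that is ±√19/√42 = ±√798/42.

√798/42 and -√798/42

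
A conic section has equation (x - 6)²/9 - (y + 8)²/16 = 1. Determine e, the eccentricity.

Center (6, -8). The positive term is the x-term, so the transverse axis is horizontal; a² = 9, b² = 16.
c² = a² + b² = 25, so c = 5.
e = c/a = 5/3.

e = 5/3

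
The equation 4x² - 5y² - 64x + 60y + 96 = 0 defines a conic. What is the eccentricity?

e = 3/2

Collect terms: 4(x² - 16x) -5(y² - 12y) = -96
Completing the square gives 4(x - 8)² -5(y - 6)² = -96 + 256 - 180 = -20.
Dividing both sides by -20: (y - 6)²/4 - (x - 8)²/5 = 1
Hyperbola, center (8, 6), transverse axis vertical; a² = 4, b² = 5.
c² = a² + b² = 9, so c = 3.
e = c/a = 3/2.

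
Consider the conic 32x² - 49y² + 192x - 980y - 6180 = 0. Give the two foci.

Rearranging, 32(x² + 6x) -49(y² + 20y) = 6180.
Completing the square gives 32(x + 3)² -49(y + 10)² = 6180 + 288 - 4900 = 1568.
Divide by 1568: (x + 3)²/49 - (y + 10)²/32 = 1
Hyperbola, center (-3, -10), transverse axis horizontal; a² = 49, b² = 32.
c² = a² + b² = 49 + 32 = 81, so c = 9.
Foci lie on the horizontal axis through the center: (h ± c, k).

(-12, -10) and (6, -10)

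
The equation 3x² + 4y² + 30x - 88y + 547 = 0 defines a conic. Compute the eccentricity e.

e = 1/2

Collect terms: 3(x² + 10x) + 4(y² - 22y) = -547
Complete the square: 3(x + 5)² + 4(y - 11)² = -547 + 75 + 484 = 12
Dividing both sides by 12: (x + 5)²/4 + (y - 11)²/3 = 1
Ellipse, center (-5, 11), major axis horizontal; a² = 4, b² = 3.
c² = a² - b² = 1, so c = 1.
e = c/a = 1/2.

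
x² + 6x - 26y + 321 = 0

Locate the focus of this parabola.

(-3, 37/2)

Only x is squared. Complete the square in x: (x + 3)² = 26(y - 12).
Vertex (-3, 12); 4p = 26 so p = 13/2. Opens up.
Focus is p units from the vertex along the axis: (h, k + p).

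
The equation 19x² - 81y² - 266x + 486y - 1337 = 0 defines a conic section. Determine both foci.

(-3, 3) and (17, 3)

Collect terms: 19(x² - 14x) -81(y² - 6y) = 1337
19(x - 7)² -81(y - 3)² = 1337 + 931 - 729 = 1539
Divide by 1539: (x - 7)²/81 - (y - 3)²/19 = 1
Hyperbola, center (7, 3), transverse axis horizontal; a² = 81, b² = 19.
c² = a² + b² = 81 + 19 = 100, so c = 10.
Foci lie on the horizontal axis through the center: (h ± c, k).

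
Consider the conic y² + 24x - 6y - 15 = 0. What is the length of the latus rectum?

24

Only y is squared. Complete the square in y: (y - 3)² = -24(x - 1).
Vertex (1, 3); 4p = -24 so p = -6. Opens left.
Latus rectum length = |4p| = 24.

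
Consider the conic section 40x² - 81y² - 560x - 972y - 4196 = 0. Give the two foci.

(-4, -6) and (18, -6)

40(x² - 14x) -81(y² + 12y) = 4196
Complete the square: 40(x - 7)² -81(y + 6)² = 4196 + 1960 - 2916 = 3240
Dividing both sides by 3240: (x - 7)²/81 - (y + 6)²/40 = 1
Hyperbola, center (7, -6), transverse axis horizontal; a² = 81, b² = 40.
c² = a² + b² = 81 + 40 = 121, so c = 11.
Foci lie on the horizontal axis through the center: (h ± c, k).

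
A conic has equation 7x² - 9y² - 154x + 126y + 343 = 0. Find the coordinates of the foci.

Group: 7(x² - 22x) -9(y² - 14y) = -343
Complete the square: 7(x - 11)² -9(y - 7)² = -343 + 847 - 441 = 63
Dividing both sides by 63: (x - 11)²/9 - (y - 7)²/7 = 1
Hyperbola, center (11, 7), transverse axis horizontal; a² = 9, b² = 7.
c² = a² + b² = 9 + 7 = 16, so c = 4.
Foci lie on the horizontal axis through the center: (h ± c, k).

(7, 7) and (15, 7)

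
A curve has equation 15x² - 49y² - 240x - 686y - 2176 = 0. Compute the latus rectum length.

30/7

Collect terms: 15(x² - 16x) -49(y² + 14y) = 2176
Complete the square: 15(x - 8)² -49(y + 7)² = 2176 + 960 - 2401 = 735
Divide by 735: (x - 8)²/49 - (y + 7)²/15 = 1
Hyperbola, center (8, -7), transverse axis horizontal; a² = 49, b² = 15.
Latus rectum length = 2b²/a = 2·15/7 = 30/7.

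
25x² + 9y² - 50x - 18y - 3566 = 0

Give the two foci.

(1, -15) and (1, 17)

Group the x- and y-terms: 25(x² - 2x) + 9(y² - 2y) = 3566
Completing the square gives 25(x - 1)² + 9(y - 1)² = 3566 + 25 + 9 = 3600.
Divide by 3600: (x - 1)²/144 + (y - 1)²/400 = 1
Ellipse, center (1, 1), major axis vertical; a² = 400, b² = 144.
c² = a² - b² = 400 - 144 = 256, so c = 16.
Foci lie on the vertical axis through the center: (h, k ± c).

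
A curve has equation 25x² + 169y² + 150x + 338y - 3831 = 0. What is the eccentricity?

e = 12/13

Group the x- and y-terms: 25(x² + 6x) + 169(y² + 2y) = 3831
Completing the square gives 25(x + 3)² + 169(y + 1)² = 3831 + 225 + 169 = 4225.
Divide by 4225: (x + 3)²/169 + (y + 1)²/25 = 1
Ellipse, center (-3, -1), major axis horizontal; a² = 169, b² = 25.
c² = a² - b² = 144, so c = 12.
e = c/a = 12/13.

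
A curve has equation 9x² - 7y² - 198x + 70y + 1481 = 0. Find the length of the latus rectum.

14

9(x² - 22x) -7(y² - 10y) = -1481
Complete the square: 9(x - 11)² -7(y - 5)² = -1481 + 1089 - 175 = -567
Divide through by -567 to get (y - 5)²/81 - (x - 11)²/63 = 1.
Hyperbola, center (11, 5), transverse axis vertical; a² = 81, b² = 63.
Latus rectum length = 2b²/a = 2·63/9 = 14.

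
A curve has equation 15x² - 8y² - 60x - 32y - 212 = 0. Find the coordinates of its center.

Collect terms: 15(x² - 4x) -8(y² + 4y) = 212
Complete the square in x and y: 15(x - 2)² -8(y + 2)² = 212 + 60 - 32 = 240
Divide by 240: (x - 2)²/16 - (y + 2)²/30 = 1
Hyperbola with center (2, -2).

(2, -2)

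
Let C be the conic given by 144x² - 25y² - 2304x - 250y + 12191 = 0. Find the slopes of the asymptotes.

12/5 and -12/5

Collect terms: 144(x² - 16x) -25(y² + 10y) = -12191
Completing the square gives 144(x - 8)² -25(y + 5)² = -12191 + 9216 - 625 = -3600.
Divide through by -3600 to get (y + 5)²/144 - (x - 8)²/25 = 1.
Hyperbola, center (8, -5), transverse axis vertical; a² = 144, b² = 25.
For a vertical hyperbola the asymptotes have slope ±a/b.
Here that is ±12/5.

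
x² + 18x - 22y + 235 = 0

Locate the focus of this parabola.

(-9, 25/2)

Only x is squared. Complete the square in x: (x + 9)² = 22(y - 7).
Vertex (-9, 7); 4p = 22 so p = 11/2. Opens up.
Focus is p units from the vertex along the axis: (h, k + p).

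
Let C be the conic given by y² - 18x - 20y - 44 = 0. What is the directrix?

Only y is squared. Complete the square in y: (y - 10)² = 18(x + 8).
Vertex (-8, 10); 4p = 18 so p = 9/2. Opens right.
Directrix is the vertical line x = h − p = -8 − (9/2) = -25/2.

x = -25/2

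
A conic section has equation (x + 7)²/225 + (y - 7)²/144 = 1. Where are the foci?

Center (-7, 7). The larger denominator 225 sits under the x-term, so the major axis is horizontal; a² = 225, b² = 144.
c² = a² - b² = 225 - 144 = 81, so c = 9.
Foci lie on the horizontal axis through the center: (h ± c, k).

(-16, 7) and (2, 7)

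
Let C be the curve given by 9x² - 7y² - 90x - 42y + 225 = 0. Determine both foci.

(5, -7) and (5, 1)

Group the x- and y-terms: 9(x² - 10x) -7(y² + 6y) = -225
Completing the square gives 9(x - 5)² -7(y + 3)² = -225 + 225 - 63 = -63.
Divide by -63: (y + 3)²/9 - (x - 5)²/7 = 1
Hyperbola, center (5, -3), transverse axis vertical; a² = 9, b² = 7.
c² = a² + b² = 9 + 7 = 16, so c = 4.
Foci lie on the vertical axis through the center: (h, k ± c).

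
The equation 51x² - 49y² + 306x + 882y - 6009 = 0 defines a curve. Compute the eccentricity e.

e = 10/7

Collect terms: 51(x² + 6x) -49(y² - 18y) = 6009
Complete the square in x and y: 51(x + 3)² -49(y - 9)² = 6009 + 459 - 3969 = 2499
Dividing both sides by 2499: (x + 3)²/49 - (y - 9)²/51 = 1
Hyperbola, center (-3, 9), transverse axis horizontal; a² = 49, b² = 51.
c² = a² + b² = 100, so c = 10.
e = c/a = 10/7.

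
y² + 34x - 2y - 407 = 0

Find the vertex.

(12, 1)

Only y is squared. Complete the square in y: (y - 1)² = -34(x - 12).
Vertex (12, 1); 4p = -34 so p = -17/2. Opens left.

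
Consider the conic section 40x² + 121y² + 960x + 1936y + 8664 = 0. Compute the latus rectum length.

80/11

Group the x- and y-terms: 40(x² + 24x) + 121(y² + 16y) = -8664
Complete the square in x and y: 40(x + 12)² + 121(y + 8)² = -8664 + 5760 + 7744 = 4840
Divide through by 4840 to get (x + 12)²/121 + (y + 8)²/40 = 1.
Ellipse, center (-12, -8), major axis horizontal; a² = 121, b² = 40.
Latus rectum length = 2b²/a = 2·40/11 = 80/11.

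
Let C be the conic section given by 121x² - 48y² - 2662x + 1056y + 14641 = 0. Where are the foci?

Collect terms: 121(x² - 22x) -48(y² - 22y) = -14641
Complete the square: 121(x - 11)² -48(y - 11)² = -14641 + 14641 - 5808 = -5808
Divide by -5808: (y - 11)²/121 - (x - 11)²/48 = 1
Hyperbola, center (11, 11), transverse axis vertical; a² = 121, b² = 48.
c² = a² + b² = 121 + 48 = 169, so c = 13.
Foci lie on the vertical axis through the center: (h, k ± c).

(11, -2) and (11, 24)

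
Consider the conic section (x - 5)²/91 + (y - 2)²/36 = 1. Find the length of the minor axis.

12

Center (5, 2). The larger denominator 91 sits under the x-term, so the major axis is horizontal; a² = 91, b² = 36.
b² = 36 so b = 6; the minor axis has length 2b = 12.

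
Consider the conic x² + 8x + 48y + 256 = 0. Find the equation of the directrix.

Only x is squared. Complete the square in x: (x + 4)² = -48(y + 5).
Vertex (-4, -5); 4p = -48 so p = -12. Opens down.
Directrix is the horizontal line y = k − p = -5 − (-12) = 7.

y = 7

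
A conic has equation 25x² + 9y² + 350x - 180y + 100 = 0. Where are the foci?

(-7, -2) and (-7, 22)

Group: 25(x² + 14x) + 9(y² - 20y) = -100
Complete the square: 25(x + 7)² + 9(y - 10)² = -100 + 1225 + 900 = 2025
Dividing both sides by 2025: (x + 7)²/81 + (y - 10)²/225 = 1
Ellipse, center (-7, 10), major axis vertical; a² = 225, b² = 81.
c² = a² - b² = 225 - 81 = 144, so c = 12.
Foci lie on the vertical axis through the center: (h, k ± c).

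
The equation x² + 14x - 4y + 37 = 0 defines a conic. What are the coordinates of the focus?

Only x is squared. Complete the square in x: (x + 7)² = 4(y + 3).
Vertex (-7, -3); 4p = 4 so p = 1. Opens up.
Focus is p units from the vertex along the axis: (h, k + p).

(-7, -2)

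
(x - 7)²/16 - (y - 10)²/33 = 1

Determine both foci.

(0, 10) and (14, 10)

Center (7, 10). The positive term is the x-term, so the transverse axis is horizontal; a² = 16, b² = 33.
c² = a² + b² = 16 + 33 = 49, so c = 7.
Foci lie on the horizontal axis through the center: (h ± c, k).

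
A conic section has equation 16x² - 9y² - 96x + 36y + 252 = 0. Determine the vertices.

(3, -2) and (3, 6)

Rearranging, 16(x² - 6x) -9(y² - 4y) = -252.
Complete the square: 16(x - 3)² -9(y - 2)² = -252 + 144 - 36 = -144
Divide through by -144 to get (y - 2)²/16 - (x - 3)²/9 = 1.
Hyperbola, center (3, 2), transverse axis vertical; a² = 16, b² = 9.
a = 4. Vertices at (h, k ± a).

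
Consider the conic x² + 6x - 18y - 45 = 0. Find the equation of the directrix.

y = -15/2

Only x is squared. Complete the square in x: (x + 3)² = 18(y + 3).
Vertex (-3, -3); 4p = 18 so p = 9/2. Opens up.
Directrix is the horizontal line y = k − p = -3 − (9/2) = -15/2.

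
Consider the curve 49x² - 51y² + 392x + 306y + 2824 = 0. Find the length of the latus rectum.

Group the x- and y-terms: 49(x² + 8x) -51(y² - 6y) = -2824
Complete the square: 49(x + 4)² -51(y - 3)² = -2824 + 784 - 459 = -2499
Divide by -2499: (y - 3)²/49 - (x + 4)²/51 = 1
Hyperbola, center (-4, 3), transverse axis vertical; a² = 49, b² = 51.
Latus rectum length = 2b²/a = 2·51/7 = 102/7.

102/7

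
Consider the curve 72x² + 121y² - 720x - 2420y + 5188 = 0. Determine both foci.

(-2, 10) and (12, 10)

72(x² - 10x) + 121(y² - 20y) = -5188
Complete the square: 72(x - 5)² + 121(y - 10)² = -5188 + 1800 + 12100 = 8712
Dividing both sides by 8712: (x - 5)²/121 + (y - 10)²/72 = 1
Ellipse, center (5, 10), major axis horizontal; a² = 121, b² = 72.
c² = a² - b² = 121 - 72 = 49, so c = 7.
Foci lie on the horizontal axis through the center: (h ± c, k).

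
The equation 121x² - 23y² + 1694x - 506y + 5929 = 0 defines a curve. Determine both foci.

Collect terms: 121(x² + 14x) -23(y² + 22y) = -5929
Complete the square in x and y: 121(x + 7)² -23(y + 11)² = -5929 + 5929 - 2783 = -2783
Dividing both sides by -2783: (y + 11)²/121 - (x + 7)²/23 = 1
Hyperbola, center (-7, -11), transverse axis vertical; a² = 121, b² = 23.
c² = a² + b² = 121 + 23 = 144, so c = 12.
Foci lie on the vertical axis through the center: (h, k ± c).

(-7, -23) and (-7, 1)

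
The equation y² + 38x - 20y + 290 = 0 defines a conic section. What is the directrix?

Only y is squared. Complete the square in y: (y - 10)² = -38(x + 5).
Vertex (-5, 10); 4p = -38 so p = -19/2. Opens left.
Directrix is the vertical line x = h − p = -5 − (-19/2) = 9/2.

x = 9/2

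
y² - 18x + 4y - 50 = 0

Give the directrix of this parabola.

x = -15/2

Only y is squared. Complete the square in y: (y + 2)² = 18(x + 3).
Vertex (-3, -2); 4p = 18 so p = 9/2. Opens right.
Directrix is the vertical line x = h − p = -3 − (9/2) = -15/2.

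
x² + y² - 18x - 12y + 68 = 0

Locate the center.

(9, 6)

Group: (x² - 18x) + (y² - 12y) = -68
(x - 9)² + (y - 6)² = -68 + 81 + 36 = 49
So (x - 9)² + (y - 6)² = 49.
Circle centered at (9, 6) with r² = 49.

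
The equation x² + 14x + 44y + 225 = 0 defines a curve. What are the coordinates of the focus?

Only x is squared. Complete the square in x: (x + 7)² = -44(y + 4).
Vertex (-7, -4); 4p = -44 so p = -11. Opens down.
Focus is p units from the vertex along the axis: (h, k + p).

(-7, -15)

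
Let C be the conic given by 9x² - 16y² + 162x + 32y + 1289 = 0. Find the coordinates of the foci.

(-9, -9) and (-9, 11)

Group: 9(x² + 18x) -16(y² - 2y) = -1289
Completing the square gives 9(x + 9)² -16(y - 1)² = -1289 + 729 - 16 = -576.
Dividing both sides by -576: (y - 1)²/36 - (x + 9)²/64 = 1
Hyperbola, center (-9, 1), transverse axis vertical; a² = 36, b² = 64.
c² = a² + b² = 36 + 64 = 100, so c = 10.
Foci lie on the vertical axis through the center: (h, k ± c).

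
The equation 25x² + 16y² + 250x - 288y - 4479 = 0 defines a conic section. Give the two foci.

Collect terms: 25(x² + 10x) + 16(y² - 18y) = 4479
Complete the square: 25(x + 5)² + 16(y - 9)² = 4479 + 625 + 1296 = 6400
Divide through by 6400 to get (x + 5)²/256 + (y - 9)²/400 = 1.
Ellipse, center (-5, 9), major axis vertical; a² = 400, b² = 256.
c² = a² - b² = 400 - 256 = 144, so c = 12.
Foci lie on the vertical axis through the center: (h, k ± c).

(-5, -3) and (-5, 21)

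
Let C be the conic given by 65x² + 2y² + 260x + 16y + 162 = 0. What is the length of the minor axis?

Group: 65(x² + 4x) + 2(y² + 8y) = -162
Complete the square: 65(x + 2)² + 2(y + 4)² = -162 + 260 + 32 = 130
Dividing both sides by 130: (x + 2)²/2 + (y + 4)²/65 = 1
Ellipse, center (-2, -4), major axis vertical; a² = 65, b² = 2.
b² = 2 so b = √2; the minor axis has length 2b = 2√2.

2√2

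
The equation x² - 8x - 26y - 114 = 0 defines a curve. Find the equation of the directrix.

y = -23/2

Only x is squared. Complete the square in x: (x - 4)² = 26(y + 5).
Vertex (4, -5); 4p = 26 so p = 13/2. Opens up.
Directrix is the horizontal line y = k − p = -5 − (13/2) = -23/2.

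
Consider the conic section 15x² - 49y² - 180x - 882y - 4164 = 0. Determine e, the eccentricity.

15(x² - 12x) -49(y² + 18y) = 4164
Completing the square gives 15(x - 6)² -49(y + 9)² = 4164 + 540 - 3969 = 735.
Dividing both sides by 735: (x - 6)²/49 - (y + 9)²/15 = 1
Hyperbola, center (6, -9), transverse axis horizontal; a² = 49, b² = 15.
c² = a² + b² = 64, so c = 8.
e = c/a = 8/7.

e = 8/7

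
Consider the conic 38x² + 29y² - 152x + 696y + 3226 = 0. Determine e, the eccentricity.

Collect terms: 38(x² - 4x) + 29(y² + 24y) = -3226
Complete the square: 38(x - 2)² + 29(y + 12)² = -3226 + 152 + 4176 = 1102
Divide through by 1102 to get (x - 2)²/29 + (y + 12)²/38 = 1.
Ellipse, center (2, -12), major axis vertical; a² = 38, b² = 29.
c² = a² - b² = 9, so c = 3.
e = c/a = 3/√38 = 3√38/38.

e = 3√38/38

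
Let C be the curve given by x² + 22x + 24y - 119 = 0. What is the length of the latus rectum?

Only x is squared. Complete the square in x: (x + 11)² = -24(y - 10).
Vertex (-11, 10); 4p = -24 so p = -6. Opens down.
Latus rectum length = |4p| = 24.

24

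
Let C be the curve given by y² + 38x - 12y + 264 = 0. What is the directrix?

Only y is squared. Complete the square in y: (y - 6)² = -38(x + 6).
Vertex (-6, 6); 4p = -38 so p = -19/2. Opens left.
Directrix is the vertical line x = h − p = -6 − (-19/2) = 7/2.

x = 7/2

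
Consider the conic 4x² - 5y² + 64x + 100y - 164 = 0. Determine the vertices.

4(x² + 16x) -5(y² - 20y) = 164
4(x + 8)² -5(y - 10)² = 164 + 256 - 500 = -80
Dividing both sides by -80: (y - 10)²/16 - (x + 8)²/20 = 1
Hyperbola, center (-8, 10), transverse axis vertical; a² = 16, b² = 20.
a = 4. Vertices at (h, k ± a).

(-8, 6) and (-8, 14)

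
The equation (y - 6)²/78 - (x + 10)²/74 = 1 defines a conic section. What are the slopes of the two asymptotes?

Center (-10, 6). The positive term is the y-term, so the transverse axis is vertical; a² = 78, b² = 74.
For a vertical hyperbola the asymptotes have slope ±a/b.
Here that is ±√78/√74 = ±√1443/37.

√1443/37 and -√1443/37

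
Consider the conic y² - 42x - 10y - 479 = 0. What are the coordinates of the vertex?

(-12, 5)

Only y is squared. Complete the square in y: (y - 5)² = 42(x + 12).
Vertex (-12, 5); 4p = 42 so p = 21/2. Opens right.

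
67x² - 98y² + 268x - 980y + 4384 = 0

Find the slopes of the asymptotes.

√134/14 and -√134/14

Group: 67(x² + 4x) -98(y² + 10y) = -4384
Completing the square gives 67(x + 2)² -98(y + 5)² = -4384 + 268 - 2450 = -6566.
Divide by -6566: (y + 5)²/67 - (x + 2)²/98 = 1
Hyperbola, center (-2, -5), transverse axis vertical; a² = 67, b² = 98.
For a vertical hyperbola the asymptotes have slope ±a/b.
Here that is ±√67/7√2 = ±√134/14.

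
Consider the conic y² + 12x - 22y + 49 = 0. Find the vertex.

(6, 11)

Only y is squared. Complete the square in y: (y - 11)² = -12(x - 6).
Vertex (6, 11); 4p = -12 so p = -3. Opens left.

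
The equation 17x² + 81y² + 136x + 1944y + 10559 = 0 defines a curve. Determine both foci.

(-12, -12) and (4, -12)

Collect terms: 17(x² + 8x) + 81(y² + 24y) = -10559
17(x + 4)² + 81(y + 12)² = -10559 + 272 + 11664 = 1377
Dividing both sides by 1377: (x + 4)²/81 + (y + 12)²/17 = 1
Ellipse, center (-4, -12), major axis horizontal; a² = 81, b² = 17.
c² = a² - b² = 81 - 17 = 64, so c = 8.
Foci lie on the horizontal axis through the center: (h ± c, k).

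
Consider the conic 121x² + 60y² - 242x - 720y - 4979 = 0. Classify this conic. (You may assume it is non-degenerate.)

ellipse

No xy term. Coefficients of x² and y² are A = 121, C = 60.
A and C have the same sign but A ≠ C ⇒ ellipse.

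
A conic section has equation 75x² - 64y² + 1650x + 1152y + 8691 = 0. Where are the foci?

Group: 75(x² + 22x) -64(y² - 18y) = -8691
Complete the square in x and y: 75(x + 11)² -64(y - 9)² = -8691 + 9075 - 5184 = -4800
Divide by -4800: (y - 9)²/75 - (x + 11)²/64 = 1
Hyperbola, center (-11, 9), transverse axis vertical; a² = 75, b² = 64.
c² = a² + b² = 75 + 64 = 139, so c = √139.
Foci lie on the vertical axis through the center: (h, k ± c).

(-11, 9 - √139) and (-11, 9 + √139)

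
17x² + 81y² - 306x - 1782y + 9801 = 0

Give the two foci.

Rearranging, 17(x² - 18x) + 81(y² - 22y) = -9801.
Complete the square in x and y: 17(x - 9)² + 81(y - 11)² = -9801 + 1377 + 9801 = 1377
Dividing both sides by 1377: (x - 9)²/81 + (y - 11)²/17 = 1
Ellipse, center (9, 11), major axis horizontal; a² = 81, b² = 17.
c² = a² - b² = 81 - 17 = 64, so c = 8.
Foci lie on the horizontal axis through the center: (h ± c, k).

(1, 11) and (17, 11)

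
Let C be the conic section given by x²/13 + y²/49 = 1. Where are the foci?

(0, -6) and (0, 6)

Center (0, 0). The larger denominator 49 sits under the y-term, so the major axis is vertical; a² = 49, b² = 13.
c² = a² - b² = 49 - 13 = 36, so c = 6.
Foci lie on the vertical axis through the center: (h, k ± c).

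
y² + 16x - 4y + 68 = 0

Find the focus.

Only y is squared. Complete the square in y: (y - 2)² = -16(x + 4).
Vertex (-4, 2); 4p = -16 so p = -4. Opens left.
Focus is p units from the vertex along the axis: (h + p, k).

(-8, 2)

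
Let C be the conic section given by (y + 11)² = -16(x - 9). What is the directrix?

Vertex (9, -11); 4p = -16 so p = -4. Opens left.
Directrix is the vertical line x = h − p = 9 − (-4) = 13.

x = 13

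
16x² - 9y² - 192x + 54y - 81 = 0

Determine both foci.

Rearranging, 16(x² - 12x) -9(y² - 6y) = 81.
Complete the square: 16(x - 6)² -9(y - 3)² = 81 + 576 - 81 = 576
Divide by 576: (x - 6)²/36 - (y - 3)²/64 = 1
Hyperbola, center (6, 3), transverse axis horizontal; a² = 36, b² = 64.
c² = a² + b² = 36 + 64 = 100, so c = 10.
Foci lie on the horizontal axis through the center: (h ± c, k).

(-4, 3) and (16, 3)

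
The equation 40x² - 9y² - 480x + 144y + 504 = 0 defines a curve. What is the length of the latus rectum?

80/3

40(x² - 12x) -9(y² - 16y) = -504
Complete the square: 40(x - 6)² -9(y - 8)² = -504 + 1440 - 576 = 360
Divide by 360: (x - 6)²/9 - (y - 8)²/40 = 1
Hyperbola, center (6, 8), transverse axis horizontal; a² = 9, b² = 40.
Latus rectum length = 2b²/a = 2·40/3 = 80/3.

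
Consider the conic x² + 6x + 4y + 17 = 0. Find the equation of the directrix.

Only x is squared. Complete the square in x: (x + 3)² = -4(y + 2).
Vertex (-3, -2); 4p = -4 so p = -1. Opens down.
Directrix is the horizontal line y = k − p = -2 − (-1) = -1.

y = -1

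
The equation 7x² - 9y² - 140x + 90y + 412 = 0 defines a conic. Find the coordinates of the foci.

(6, 5) and (14, 5)

Collect terms: 7(x² - 20x) -9(y² - 10y) = -412
Complete the square in x and y: 7(x - 10)² -9(y - 5)² = -412 + 700 - 225 = 63
Divide through by 63 to get (x - 10)²/9 - (y - 5)²/7 = 1.
Hyperbola, center (10, 5), transverse axis horizontal; a² = 9, b² = 7.
c² = a² + b² = 9 + 7 = 16, so c = 4.
Foci lie on the horizontal axis through the center: (h ± c, k).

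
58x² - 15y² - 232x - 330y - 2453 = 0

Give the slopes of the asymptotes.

Collect terms: 58(x² - 4x) -15(y² + 22y) = 2453
58(x - 2)² -15(y + 11)² = 2453 + 232 - 1815 = 870
Dividing both sides by 870: (x - 2)²/15 - (y + 11)²/58 = 1
Hyperbola, center (2, -11), transverse axis horizontal; a² = 15, b² = 58.
For a horizontal hyperbola the asymptotes have slope ±b/a.
Here that is ±√58/√15 = ±√870/15.

√870/15 and -√870/15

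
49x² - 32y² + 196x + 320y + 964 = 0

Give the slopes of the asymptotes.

49(x² + 4x) -32(y² - 10y) = -964
Complete the square: 49(x + 2)² -32(y - 5)² = -964 + 196 - 800 = -1568
Divide by -1568: (y - 5)²/49 - (x + 2)²/32 = 1
Hyperbola, center (-2, 5), transverse axis vertical; a² = 49, b² = 32.
For a vertical hyperbola the asymptotes have slope ±a/b.
Here that is ±7/4√2 = ±7√2/8.

7√2/8 and -7√2/8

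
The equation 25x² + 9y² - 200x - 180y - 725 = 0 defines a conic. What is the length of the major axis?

Collect terms: 25(x² - 8x) + 9(y² - 20y) = 725
Complete the square: 25(x - 4)² + 9(y - 10)² = 725 + 400 + 900 = 2025
Divide through by 2025 to get (x - 4)²/81 + (y - 10)²/225 = 1.
Ellipse, center (4, 10), major axis vertical; a² = 225, b² = 81.
a² = 225 so a = 15; the major axis has length 2a = 30.

30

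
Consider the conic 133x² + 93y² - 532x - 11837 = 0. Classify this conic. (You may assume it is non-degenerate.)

ellipse

No xy term. Coefficients of x² and y² are A = 133, C = 93.
A and C have the same sign but A ≠ C ⇒ ellipse.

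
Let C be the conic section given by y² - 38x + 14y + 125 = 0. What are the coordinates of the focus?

(23/2, -7)

Only y is squared. Complete the square in y: (y + 7)² = 38(x - 2).
Vertex (2, -7); 4p = 38 so p = 19/2. Opens right.
Focus is p units from the vertex along the axis: (h + p, k).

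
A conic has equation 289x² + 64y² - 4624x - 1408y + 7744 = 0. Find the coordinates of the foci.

(8, -4) and (8, 26)

Rearranging, 289(x² - 16x) + 64(y² - 22y) = -7744.
Completing the square gives 289(x - 8)² + 64(y - 11)² = -7744 + 18496 + 7744 = 18496.
Dividing both sides by 18496: (x - 8)²/64 + (y - 11)²/289 = 1
Ellipse, center (8, 11), major axis vertical; a² = 289, b² = 64.
c² = a² - b² = 289 - 64 = 225, so c = 15.
Foci lie on the vertical axis through the center: (h, k ± c).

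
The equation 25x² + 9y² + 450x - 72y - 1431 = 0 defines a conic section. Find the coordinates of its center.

Collect terms: 25(x² + 18x) + 9(y² - 8y) = 1431
Completing the square gives 25(x + 9)² + 9(y - 4)² = 1431 + 2025 + 144 = 3600.
Divide by 3600: (x + 9)²/144 + (y - 4)²/400 = 1
Ellipse with center (-9, 4).

(-9, 4)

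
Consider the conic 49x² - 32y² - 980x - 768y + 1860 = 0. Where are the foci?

Rearranging, 49(x² - 20x) -32(y² + 24y) = -1860.
Complete the square: 49(x - 10)² -32(y + 12)² = -1860 + 4900 - 4608 = -1568
Dividing both sides by -1568: (y + 12)²/49 - (x - 10)²/32 = 1
Hyperbola, center (10, -12), transverse axis vertical; a² = 49, b² = 32.
c² = a² + b² = 49 + 32 = 81, so c = 9.
Foci lie on the vertical axis through the center: (h, k ± c).

(10, -21) and (10, -3)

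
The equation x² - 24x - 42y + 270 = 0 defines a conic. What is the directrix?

y = -15/2

Only x is squared. Complete the square in x: (x - 12)² = 42(y - 3).
Vertex (12, 3); 4p = 42 so p = 21/2. Opens up.
Directrix is the horizontal line y = k − p = 3 − (21/2) = -15/2.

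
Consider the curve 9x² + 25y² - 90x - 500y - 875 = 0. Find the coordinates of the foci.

Group: 9(x² - 10x) + 25(y² - 20y) = 875
9(x - 5)² + 25(y - 10)² = 875 + 225 + 2500 = 3600
Divide by 3600: (x - 5)²/400 + (y - 10)²/144 = 1
Ellipse, center (5, 10), major axis horizontal; a² = 400, b² = 144.
c² = a² - b² = 400 - 144 = 256, so c = 16.
Foci lie on the horizontal axis through the center: (h ± c, k).

(-11, 10) and (21, 10)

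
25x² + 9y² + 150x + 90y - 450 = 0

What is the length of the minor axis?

Collect terms: 25(x² + 6x) + 9(y² + 10y) = 450
25(x + 3)² + 9(y + 5)² = 450 + 225 + 225 = 900
Divide by 900: (x + 3)²/36 + (y + 5)²/100 = 1
Ellipse, center (-3, -5), major axis vertical; a² = 100, b² = 36.
b² = 36 so b = 6; the minor axis has length 2b = 12.

12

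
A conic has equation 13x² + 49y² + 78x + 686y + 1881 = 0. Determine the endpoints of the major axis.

(-10, -7) and (4, -7)

Group: 13(x² + 6x) + 49(y² + 14y) = -1881
Complete the square in x and y: 13(x + 3)² + 49(y + 7)² = -1881 + 117 + 2401 = 637
Dividing both sides by 637: (x + 3)²/49 + (y + 7)²/13 = 1
Ellipse, center (-3, -7), major axis horizontal; a² = 49, b² = 13.
a = 7. Vertices at (h ± a, k).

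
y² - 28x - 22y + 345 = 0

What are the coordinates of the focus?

Only y is squared. Complete the square in y: (y - 11)² = 28(x - 8).
Vertex (8, 11); 4p = 28 so p = 7. Opens right.
Focus is p units from the vertex along the axis: (h + p, k).

(15, 11)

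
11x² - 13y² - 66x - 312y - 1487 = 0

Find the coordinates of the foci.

(3, -12 - 4√3) and (3, -12 + 4√3)

Group: 11(x² - 6x) -13(y² + 24y) = 1487
Complete the square in x and y: 11(x - 3)² -13(y + 12)² = 1487 + 99 - 1872 = -286
Divide through by -286 to get (y + 12)²/22 - (x - 3)²/26 = 1.
Hyperbola, center (3, -12), transverse axis vertical; a² = 22, b² = 26.
c² = a² + b² = 22 + 26 = 48, so c = 4√3.
Foci lie on the vertical axis through the center: (h, k ± c).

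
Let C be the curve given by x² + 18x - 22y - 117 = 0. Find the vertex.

(-9, -9)

Only x is squared. Complete the square in x: (x + 9)² = 22(y + 9).
Vertex (-9, -9); 4p = 22 so p = 11/2. Opens up.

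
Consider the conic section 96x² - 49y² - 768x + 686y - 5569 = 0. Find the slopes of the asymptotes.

Group the x- and y-terms: 96(x² - 8x) -49(y² - 14y) = 5569
96(x - 4)² -49(y - 7)² = 5569 + 1536 - 2401 = 4704
Dividing both sides by 4704: (x - 4)²/49 - (y - 7)²/96 = 1
Hyperbola, center (4, 7), transverse axis horizontal; a² = 49, b² = 96.
For a horizontal hyperbola the asymptotes have slope ±b/a.
Here that is ±4√6/7.

4√6/7 and -4√6/7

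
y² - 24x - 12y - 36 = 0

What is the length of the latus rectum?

24

Only y is squared. Complete the square in y: (y - 6)² = 24(x + 3).
Vertex (-3, 6); 4p = 24 so p = 6. Opens right.
Latus rectum length = |4p| = 24.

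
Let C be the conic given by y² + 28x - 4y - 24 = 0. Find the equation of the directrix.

Only y is squared. Complete the square in y: (y - 2)² = -28(x - 1).
Vertex (1, 2); 4p = -28 so p = -7. Opens left.
Directrix is the vertical line x = h − p = 1 − (-7) = 8.

x = 8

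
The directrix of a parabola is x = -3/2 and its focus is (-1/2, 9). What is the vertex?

The vertex is the midpoint between the focus and the directrix along the axis of symmetry.
Axis is horizontal (directrix is vertical). Vertex x-coordinate = (-1/2 + (-3/2))/2 = -1; y-coordinate = 9.

(-1, 9)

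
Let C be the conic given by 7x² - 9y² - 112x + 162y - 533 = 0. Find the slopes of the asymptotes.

√7/3 and -√7/3

Group: 7(x² - 16x) -9(y² - 18y) = 533
Complete the square in x and y: 7(x - 8)² -9(y - 9)² = 533 + 448 - 729 = 252
Dividing both sides by 252: (x - 8)²/36 - (y - 9)²/28 = 1
Hyperbola, center (8, 9), transverse axis horizontal; a² = 36, b² = 28.
For a horizontal hyperbola the asymptotes have slope ±b/a.
Here that is ±2√7/6 = ±√7/3.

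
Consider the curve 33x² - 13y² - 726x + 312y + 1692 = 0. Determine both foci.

Rearranging, 33(x² - 22x) -13(y² - 24y) = -1692.
Complete the square: 33(x - 11)² -13(y - 12)² = -1692 + 3993 - 1872 = 429
Divide through by 429 to get (x - 11)²/13 - (y - 12)²/33 = 1.
Hyperbola, center (11, 12), transverse axis horizontal; a² = 13, b² = 33.
c² = a² + b² = 13 + 33 = 46, so c = √46.
Foci lie on the horizontal axis through the center: (h ± c, k).

(11 - √46, 12) and (11 + √46, 12)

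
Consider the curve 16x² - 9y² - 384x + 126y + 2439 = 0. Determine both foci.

16(x² - 24x) -9(y² - 14y) = -2439
Complete the square: 16(x - 12)² -9(y - 7)² = -2439 + 2304 - 441 = -576
Dividing both sides by -576: (y - 7)²/64 - (x - 12)²/36 = 1
Hyperbola, center (12, 7), transverse axis vertical; a² = 64, b² = 36.
c² = a² + b² = 64 + 36 = 100, so c = 10.
Foci lie on the vertical axis through the center: (h, k ± c).

(12, -3) and (12, 17)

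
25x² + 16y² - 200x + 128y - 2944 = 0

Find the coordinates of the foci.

25(x² - 8x) + 16(y² + 8y) = 2944
Complete the square: 25(x - 4)² + 16(y + 4)² = 2944 + 400 + 256 = 3600
Divide through by 3600 to get (x - 4)²/144 + (y + 4)²/225 = 1.
Ellipse, center (4, -4), major axis vertical; a² = 225, b² = 144.
c² = a² - b² = 225 - 144 = 81, so c = 9.
Foci lie on the vertical axis through the center: (h, k ± c).

(4, -13) and (4, 5)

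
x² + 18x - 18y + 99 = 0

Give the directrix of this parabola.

y = -7/2

Only x is squared. Complete the square in x: (x + 9)² = 18(y - 1).
Vertex (-9, 1); 4p = 18 so p = 9/2. Opens up.
Directrix is the horizontal line y = k − p = 1 − (9/2) = -7/2.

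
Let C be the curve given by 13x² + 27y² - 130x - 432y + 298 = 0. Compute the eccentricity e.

e = √42/9

Group the x- and y-terms: 13(x² - 10x) + 27(y² - 16y) = -298
13(x - 5)² + 27(y - 8)² = -298 + 325 + 1728 = 1755
Divide through by 1755 to get (x - 5)²/135 + (y - 8)²/65 = 1.
Ellipse, center (5, 8), major axis horizontal; a² = 135, b² = 65.
c² = a² - b² = 70, so c = √70.
e = c/a = √70/3√15 = √42/9.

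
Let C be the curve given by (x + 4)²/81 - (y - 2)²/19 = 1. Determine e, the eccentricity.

Center (-4, 2). The positive term is the x-term, so the transverse axis is horizontal; a² = 81, b² = 19.
c² = a² + b² = 100, so c = 10.
e = c/a = 10/9.

e = 10/9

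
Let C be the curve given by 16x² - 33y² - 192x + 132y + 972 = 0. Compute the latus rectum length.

33/2

16(x² - 12x) -33(y² - 4y) = -972
Complete the square in x and y: 16(x - 6)² -33(y - 2)² = -972 + 576 - 132 = -528
Divide through by -528 to get (y - 2)²/16 - (x - 6)²/33 = 1.
Hyperbola, center (6, 2), transverse axis vertical; a² = 16, b² = 33.
Latus rectum length = 2b²/a = 2·33/4 = 33/2.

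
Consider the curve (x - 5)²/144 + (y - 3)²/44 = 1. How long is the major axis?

24

Center (5, 3). The larger denominator 144 sits under the x-term, so the major axis is horizontal; a² = 144, b² = 44.
a² = 144 so a = 12; the major axis has length 2a = 24.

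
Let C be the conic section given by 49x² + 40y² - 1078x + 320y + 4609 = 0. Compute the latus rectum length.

80/7

Collect terms: 49(x² - 22x) + 40(y² + 8y) = -4609
Completing the square gives 49(x - 11)² + 40(y + 4)² = -4609 + 5929 + 640 = 1960.
Divide by 1960: (x - 11)²/40 + (y + 4)²/49 = 1
Ellipse, center (11, -4), major axis vertical; a² = 49, b² = 40.
Latus rectum length = 2b²/a = 2·40/7 = 80/7.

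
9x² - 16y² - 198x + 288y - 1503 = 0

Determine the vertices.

(-1, 9) and (23, 9)

Group: 9(x² - 22x) -16(y² - 18y) = 1503
Complete the square: 9(x - 11)² -16(y - 9)² = 1503 + 1089 - 1296 = 1296
Dividing both sides by 1296: (x - 11)²/144 - (y - 9)²/81 = 1
Hyperbola, center (11, 9), transverse axis horizontal; a² = 144, b² = 81.
a = 12. Vertices at (h ± a, k).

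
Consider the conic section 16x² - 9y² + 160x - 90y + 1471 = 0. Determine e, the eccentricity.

16(x² + 10x) -9(y² + 10y) = -1471
Complete the square in x and y: 16(x + 5)² -9(y + 5)² = -1471 + 400 - 225 = -1296
Divide by -1296: (y + 5)²/144 - (x + 5)²/81 = 1
Hyperbola, center (-5, -5), transverse axis vertical; a² = 144, b² = 81.
c² = a² + b² = 225, so c = 15.
e = c/a = 15/12 = 5/4.

e = 5/4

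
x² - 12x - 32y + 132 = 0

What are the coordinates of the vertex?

(6, 3)

Only x is squared. Complete the square in x: (x - 6)² = 32(y - 3).
Vertex (6, 3); 4p = 32 so p = 8. Opens up.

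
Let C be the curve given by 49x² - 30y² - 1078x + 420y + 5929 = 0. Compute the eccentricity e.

e = √79/7

Rearranging, 49(x² - 22x) -30(y² - 14y) = -5929.
Completing the square gives 49(x - 11)² -30(y - 7)² = -5929 + 5929 - 1470 = -1470.
Dividing both sides by -1470: (y - 7)²/49 - (x - 11)²/30 = 1
Hyperbola, center (11, 7), transverse axis vertical; a² = 49, b² = 30.
c² = a² + b² = 79, so c = √79.
e = c/a = √79/7.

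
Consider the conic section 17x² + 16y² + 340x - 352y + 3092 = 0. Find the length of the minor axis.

8√2

Collect terms: 17(x² + 20x) + 16(y² - 22y) = -3092
17(x + 10)² + 16(y - 11)² = -3092 + 1700 + 1936 = 544
Dividing both sides by 544: (x + 10)²/32 + (y - 11)²/34 = 1
Ellipse, center (-10, 11), major axis vertical; a² = 34, b² = 32.
b² = 32 so b = 4√2; the minor axis has length 2b = 8√2.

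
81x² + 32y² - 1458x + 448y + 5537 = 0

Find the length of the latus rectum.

64/9

Collect terms: 81(x² - 18x) + 32(y² + 14y) = -5537
81(x - 9)² + 32(y + 7)² = -5537 + 6561 + 1568 = 2592
Divide through by 2592 to get (x - 9)²/32 + (y + 7)²/81 = 1.
Ellipse, center (9, -7), major axis vertical; a² = 81, b² = 32.
Latus rectum length = 2b²/a = 2·32/9 = 64/9.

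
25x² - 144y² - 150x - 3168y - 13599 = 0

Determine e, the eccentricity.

e = 13/5

Group: 25(x² - 6x) -144(y² + 22y) = 13599
Completing the square gives 25(x - 3)² -144(y + 11)² = 13599 + 225 - 17424 = -3600.
Dividing both sides by -3600: (y + 11)²/25 - (x - 3)²/144 = 1
Hyperbola, center (3, -11), transverse axis vertical; a² = 25, b² = 144.
c² = a² + b² = 169, so c = 13.
e = c/a = 13/5.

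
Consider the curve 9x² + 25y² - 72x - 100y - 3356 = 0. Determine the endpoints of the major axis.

(-16, 2) and (24, 2)

9(x² - 8x) + 25(y² - 4y) = 3356
Complete the square: 9(x - 4)² + 25(y - 2)² = 3356 + 144 + 100 = 3600
Divide by 3600: (x - 4)²/400 + (y - 2)²/144 = 1
Ellipse, center (4, 2), major axis horizontal; a² = 400, b² = 144.
a = 20. Vertices at (h ± a, k).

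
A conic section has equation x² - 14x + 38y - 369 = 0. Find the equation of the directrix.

y = 41/2

Only x is squared. Complete the square in x: (x - 7)² = -38(y - 11).
Vertex (7, 11); 4p = -38 so p = -19/2. Opens down.
Directrix is the horizontal line y = k − p = 11 − (-19/2) = 41/2.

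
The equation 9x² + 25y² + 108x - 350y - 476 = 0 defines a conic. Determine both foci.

Group: 9(x² + 12x) + 25(y² - 14y) = 476
9(x + 6)² + 25(y - 7)² = 476 + 324 + 1225 = 2025
Divide by 2025: (x + 6)²/225 + (y - 7)²/81 = 1
Ellipse, center (-6, 7), major axis horizontal; a² = 225, b² = 81.
c² = a² - b² = 225 - 81 = 144, so c = 12.
Foci lie on the horizontal axis through the center: (h ± c, k).

(-18, 7) and (6, 7)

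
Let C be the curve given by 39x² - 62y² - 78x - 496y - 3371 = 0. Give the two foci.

(1 - √101, -4) and (1 + √101, -4)

Collect terms: 39(x² - 2x) -62(y² + 8y) = 3371
Complete the square in x and y: 39(x - 1)² -62(y + 4)² = 3371 + 39 - 992 = 2418
Divide through by 2418 to get (x - 1)²/62 - (y + 4)²/39 = 1.
Hyperbola, center (1, -4), transverse axis horizontal; a² = 62, b² = 39.
c² = a² + b² = 62 + 39 = 101, so c = √101.
Foci lie on the horizontal axis through the center: (h ± c, k).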